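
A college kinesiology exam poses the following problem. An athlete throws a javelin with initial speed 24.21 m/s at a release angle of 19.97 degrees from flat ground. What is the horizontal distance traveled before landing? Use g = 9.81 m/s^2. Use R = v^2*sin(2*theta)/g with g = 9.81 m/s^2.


R = v^2 * sin(2*theta) / g
Convert angle to radians: theta = 19.97 deg = 0.3485 rad
sin(2*theta) = sin(0.6971) = 0.642
R = 24.21^2 * 0.642 / 9.81
R = 586.1241 * 0.642 / 9.81 = 38.3571 m

38.3571 m


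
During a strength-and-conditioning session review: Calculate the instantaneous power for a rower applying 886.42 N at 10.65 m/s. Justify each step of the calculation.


P = F * v
P = 886.42 * 10.65
P = 9440.373 W

9440.373 W


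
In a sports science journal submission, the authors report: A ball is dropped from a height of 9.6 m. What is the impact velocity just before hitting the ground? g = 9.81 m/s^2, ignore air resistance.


v = sqrt(2 * g * h)
v = sqrt(2 * 9.81 * 9.6)
v = sqrt(188.352) = 13.7241 m/s

13.7241 m/s


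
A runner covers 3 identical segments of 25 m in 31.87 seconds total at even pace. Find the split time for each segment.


Split time = total_time / n_laps = 31.87 / 3
Split time = 10.6233 s per lap

10.6233 s


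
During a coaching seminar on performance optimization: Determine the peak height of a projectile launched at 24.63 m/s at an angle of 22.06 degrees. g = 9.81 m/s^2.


H = (v*sin(theta))^2 / (2*g)
vy = v*sin(theta) = 24.63 * sin(22.06 deg) = 9.2505 m/s
H = vy^2 / (2*g) = 85.5712 / (2*9.81)
H = 85.5712 / 19.62 = 4.3614 m

4.3614 m


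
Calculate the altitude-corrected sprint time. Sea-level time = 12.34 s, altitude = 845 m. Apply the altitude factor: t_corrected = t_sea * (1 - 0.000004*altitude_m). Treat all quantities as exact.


Correction factor = 1 - 0.000004 * 845 = 0.99662
t_corrected = t_sea * factor = 12.34 * 0.99662
t_corrected = 12.2983 s

12.2983 s


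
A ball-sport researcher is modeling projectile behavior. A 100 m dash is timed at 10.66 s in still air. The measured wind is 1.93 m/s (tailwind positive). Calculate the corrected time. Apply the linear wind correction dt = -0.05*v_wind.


dt = -0.05 * v_wind = -0.05 * 1.93 = -0.0965 s
t_corrected = t_still + dt = 10.66 + (-0.0965)
t_corrected = 10.5635 s

10.5635 s


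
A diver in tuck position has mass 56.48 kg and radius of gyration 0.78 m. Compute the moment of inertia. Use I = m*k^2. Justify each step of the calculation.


I = m * k^2
I = 56.48 * 0.78^2
I = 56.48 * 0.6084 = 34.3624 kg*m^2

34.3624 kg*m^2


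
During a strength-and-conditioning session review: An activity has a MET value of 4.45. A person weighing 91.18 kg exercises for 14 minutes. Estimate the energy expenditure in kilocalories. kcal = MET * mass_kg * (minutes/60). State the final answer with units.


kcal = MET * mass * time_hr
Convert time: 14 min = 0.2333 hr
kcal = 4.45 * 91.18 * 0.2333
kcal = 94.6752 kcal

94.6752 kcal


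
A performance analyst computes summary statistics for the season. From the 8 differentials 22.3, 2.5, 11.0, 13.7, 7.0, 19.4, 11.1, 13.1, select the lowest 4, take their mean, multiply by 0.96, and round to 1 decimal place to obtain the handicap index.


All differentials: 22.3, 2.5, 11.0, 13.7, 7.0, 19.4, 11.1, 13.1
Sorted: 2.5, 7.0, 11.0, 11.1, 13.1, 13.7, 19.4, 22.3
Best 4: 2.5, 7.0, 11.0, 11.1
Average of best = 31.6 / 4 = 7.9
Raw index = 7.9 * 0.96 = 7.584
Handicap index = round(7.584, 1) = 7.6

7.6


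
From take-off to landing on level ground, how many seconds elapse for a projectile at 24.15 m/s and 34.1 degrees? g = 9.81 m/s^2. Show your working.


T = 2*v*sin(theta)/g
sin(theta) = sin(34.1 deg) = 0.5606
T = 2*24.15*0.5606 / 9.81
T = 27.0789 / 9.81 = 2.7603 s

2.7603 s


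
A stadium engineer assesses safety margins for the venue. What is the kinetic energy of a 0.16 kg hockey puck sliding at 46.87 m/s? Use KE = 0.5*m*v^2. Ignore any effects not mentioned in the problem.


KE = 0.5 * m * v^2
KE = 0.5 * 0.16 * 46.87^2
KE = 0.5 * 0.16 * 2196.7969 = 175.7438 J

175.7438 J


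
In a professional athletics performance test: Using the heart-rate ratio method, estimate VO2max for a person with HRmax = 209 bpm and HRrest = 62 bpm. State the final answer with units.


VO2max = 15.3 * HRmax / HRrest
VO2max = 15.3 * 209 / 62
VO2max = 3197.7 / 62 = 51.5758 mL/kg/min

51.5758 mL/kg/min


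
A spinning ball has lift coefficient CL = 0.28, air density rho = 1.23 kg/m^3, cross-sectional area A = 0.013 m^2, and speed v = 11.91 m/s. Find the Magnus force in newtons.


FM = 0.5 * CL * rho * A * v^2
FM = 0.5 * 0.28 * 1.23 * 0.013 * 11.91^2
v^2 = 141.8481
FM = 0.5 * 0.28 * 1.23 * 0.013 * 141.8481 = 0.3175 N

0.3175 N


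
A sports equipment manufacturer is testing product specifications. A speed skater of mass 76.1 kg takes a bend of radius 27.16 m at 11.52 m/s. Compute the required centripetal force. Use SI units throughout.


Fc = m * v^2 / r
v^2 = 11.52^2 = 132.7104
Fc = 76.1 * 132.7104 / 27.16
Fc = 10099.2614 / 27.16 = 371.8432 N

371.8432 N


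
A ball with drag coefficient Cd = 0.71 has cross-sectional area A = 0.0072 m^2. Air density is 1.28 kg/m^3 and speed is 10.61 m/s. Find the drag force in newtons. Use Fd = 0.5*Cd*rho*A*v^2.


Fd = 0.5 * Cd * rho * A * v^2
Fd = 0.5 * 0.71 * 1.28 * 0.0072 * 10.61^2
v^2 = 112.5721
Fd = 0.5 * 0.71 * 1.28 * 0.0072 * 112.5721 = 0.3683 N

0.3683 N


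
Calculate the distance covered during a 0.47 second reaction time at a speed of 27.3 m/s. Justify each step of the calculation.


d = v * t
d = 27.3 * 0.47
d = 12.831 m

12.831 m


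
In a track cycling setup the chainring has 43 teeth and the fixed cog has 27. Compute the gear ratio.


GR = front_teeth / rear_teeth
GR = 43 / 27
GR = 1.5926

1.5926


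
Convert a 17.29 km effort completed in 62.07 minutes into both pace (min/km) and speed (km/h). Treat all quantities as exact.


Pace = time / distance = 62.07 min / 17.29 km = 3.5899 min/km
Speed = distance / time_in_hours = 17.29 / 1.0345 hr
Speed = 16.7134 km/h

3.5899 min/km, 16.7134 km/h


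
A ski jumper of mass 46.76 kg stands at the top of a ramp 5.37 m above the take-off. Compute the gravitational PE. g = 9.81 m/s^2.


PE = m * g * h
PE = 46.76 * 9.81 * 5.37
PE = 458.7156 * 5.37 = 2463.3028 J

2463.3028 J


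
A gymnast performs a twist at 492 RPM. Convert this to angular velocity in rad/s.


omega = RPM * 2 * pi / 60
omega = 492 * 2 * 3.14159 / 60
omega = 3091.3272 / 60 = 51.5221 rad/s

51.5221 rad/s


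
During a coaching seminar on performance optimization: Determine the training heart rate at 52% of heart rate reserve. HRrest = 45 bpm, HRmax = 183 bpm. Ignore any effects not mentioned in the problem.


Target = HRrest + pct*(HRmax - HRrest)
Heart rate reserve = HRmax - HRrest = 183 - 45 = 138 bpm
Fraction = 52% = 0.52
Target = 45 + 0.52 * 138
Target = 45 + 71.76 = 116.76 bpm

116.76 bpm


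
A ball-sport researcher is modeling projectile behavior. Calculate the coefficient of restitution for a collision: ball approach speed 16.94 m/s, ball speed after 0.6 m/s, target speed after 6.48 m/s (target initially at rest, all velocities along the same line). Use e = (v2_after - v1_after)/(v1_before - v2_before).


e = (v2_after - v1_after) / (v1_before - v2_before)
Numerator = 6.48 - 0.6 = 5.88
Denominator = 16.94 - 0 = 16.94
e = 5.88 / 16.94 = 0.3471

0.3471


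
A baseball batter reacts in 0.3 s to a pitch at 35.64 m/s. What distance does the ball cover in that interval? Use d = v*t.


d = v * t
d = 35.64 * 0.3
d = 10.692 m

10.692 m


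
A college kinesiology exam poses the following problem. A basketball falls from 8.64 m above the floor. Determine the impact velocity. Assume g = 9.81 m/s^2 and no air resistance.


v = sqrt(2 * g * h)
v = sqrt(2 * 9.81 * 8.64)
v = sqrt(169.5168) = 13.0199 m/s

13.0199 m/s


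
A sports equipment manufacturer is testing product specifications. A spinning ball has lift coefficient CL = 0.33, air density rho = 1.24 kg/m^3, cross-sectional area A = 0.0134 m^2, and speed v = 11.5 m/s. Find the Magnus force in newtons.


FM = 0.5 * CL * rho * A * v^2
FM = 0.5 * 0.33 * 1.24 * 0.0134 * 11.5^2
v^2 = 132.25
FM = 0.5 * 0.33 * 1.24 * 0.0134 * 132.25 = 0.3626 N

0.3626 N


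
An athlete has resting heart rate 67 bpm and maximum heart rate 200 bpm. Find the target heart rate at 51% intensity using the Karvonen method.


Target = HRrest + pct*(HRmax - HRrest)
Heart rate reserve = HRmax - HRrest = 200 - 67 = 133 bpm
Fraction = 51% = 0.51
Target = 67 + 0.51 * 133
Target = 67 + 67.83 = 134.83 bpm

134.83 bpm


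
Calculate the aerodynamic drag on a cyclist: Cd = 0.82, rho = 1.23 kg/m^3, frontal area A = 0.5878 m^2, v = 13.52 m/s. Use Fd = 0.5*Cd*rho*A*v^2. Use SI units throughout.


Fd = 0.5 * Cd * rho * A * v^2
Fd = 0.5 * 0.82 * 1.23 * 0.5878 * 13.52^2
v^2 = 182.7904
Fd = 0.5 * 0.82 * 1.23 * 0.5878 * 182.7904 = 54.1841 N

54.1841 N


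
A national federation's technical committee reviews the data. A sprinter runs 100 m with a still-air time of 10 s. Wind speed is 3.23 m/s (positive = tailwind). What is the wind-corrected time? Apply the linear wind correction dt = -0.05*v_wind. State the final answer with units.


dt = -0.05 * v_wind = -0.05 * 3.23 = -0.1615 s
t_corrected = t_still + dt = 10 + (-0.1615)
t_corrected = 9.8385 s

9.8385 s


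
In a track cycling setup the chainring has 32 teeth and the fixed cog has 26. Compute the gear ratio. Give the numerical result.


GR = front_teeth / rear_teeth
GR = 32 / 26
GR = 1.2308

1.2308


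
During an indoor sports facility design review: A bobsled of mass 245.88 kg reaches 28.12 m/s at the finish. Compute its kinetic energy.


KE = 0.5 * m * v^2
KE = 0.5 * 245.88 * 28.12^2
KE = 0.5 * 245.88 * 790.7344 = 97212.8871 J

97212.8871 J


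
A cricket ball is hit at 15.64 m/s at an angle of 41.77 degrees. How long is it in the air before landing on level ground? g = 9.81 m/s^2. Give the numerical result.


T = 2*v*sin(theta)/g
sin(theta) = sin(41.77 deg) = 0.6661
T = 2*15.64*0.6661 / 9.81
T = 20.8369 / 9.81 = 2.124 s

2.124 s


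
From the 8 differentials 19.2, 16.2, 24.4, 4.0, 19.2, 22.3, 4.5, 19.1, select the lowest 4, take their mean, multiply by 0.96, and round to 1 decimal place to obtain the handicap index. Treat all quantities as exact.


All differentials: 19.2, 16.2, 24.4, 4.0, 19.2, 22.3, 4.5, 19.1
Sorted: 4.0, 4.5, 16.2, 19.1, 19.2, 19.2, 22.3, 24.4
Best 4: 4.0, 4.5, 16.2, 19.1
Average of best = 43.8 / 4 = 10.95
Raw index = 10.95 * 0.96 = 10.512
Handicap index = round(10.512, 1) = 10.5

10.5


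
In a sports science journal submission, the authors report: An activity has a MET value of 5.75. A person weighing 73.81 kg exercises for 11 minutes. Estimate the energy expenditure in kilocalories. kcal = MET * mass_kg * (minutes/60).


kcal = MET * mass * time_hr
Convert time: 11 min = 0.1833 hr
kcal = 5.75 * 73.81 * 0.1833
kcal = 77.808 kcal

77.808 kcal


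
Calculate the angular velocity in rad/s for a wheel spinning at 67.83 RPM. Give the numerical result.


omega = RPM * 2 * pi / 60
omega = 67.83 * 2 * 3.14159 / 60
omega = 426.1885 / 60 = 7.1031 rad/s

7.1031 rad/s


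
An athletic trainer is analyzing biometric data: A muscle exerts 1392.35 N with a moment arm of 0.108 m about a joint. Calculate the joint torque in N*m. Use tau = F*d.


tau = F * d
tau = 1392.35 * 0.108
tau = 150.3738 N*m

150.3738 N*m


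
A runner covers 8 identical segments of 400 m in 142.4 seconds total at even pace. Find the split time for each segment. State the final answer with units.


Split time = total_time / n_laps = 142.4 / 8
Split time = 17.8 s per lap

17.8 s


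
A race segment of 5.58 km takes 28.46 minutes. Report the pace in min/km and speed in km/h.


Pace = time / distance = 28.46 min / 5.58 km = 5.1004 min/km
Speed = distance / time_in_hours = 5.58 / 0.4743 hr
Speed = 11.7639 km/h

5.1004 min/km, 11.7639 km/h


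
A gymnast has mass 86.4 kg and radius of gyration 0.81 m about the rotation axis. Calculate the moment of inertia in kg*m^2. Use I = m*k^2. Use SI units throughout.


I = m * k^2
I = 86.4 * 0.81^2
I = 86.4 * 0.6561 = 56.687 kg*m^2

56.687 kg*m^2


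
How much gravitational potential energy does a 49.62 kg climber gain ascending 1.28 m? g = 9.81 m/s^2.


PE = m * g * h
PE = 49.62 * 9.81 * 1.28
PE = 486.7722 * 1.28 = 623.0684 J

623.0684 J


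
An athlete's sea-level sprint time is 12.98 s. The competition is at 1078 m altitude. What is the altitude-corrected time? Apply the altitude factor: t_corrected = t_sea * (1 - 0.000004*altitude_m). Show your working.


Correction factor = 1 - 0.000004 * 1078 = 0.995688
t_corrected = t_sea * factor = 12.98 * 0.995688
t_corrected = 12.924 s

12.924 s


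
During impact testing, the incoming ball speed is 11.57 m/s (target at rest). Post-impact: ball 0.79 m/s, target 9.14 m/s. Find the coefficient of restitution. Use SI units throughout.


e = (v2_after - v1_after) / (v1_before - v2_before)
Numerator = 9.14 - 0.79 = 8.35
Denominator = 11.57 - 0 = 11.57
e = 8.35 / 11.57 = 0.7217

0.7217


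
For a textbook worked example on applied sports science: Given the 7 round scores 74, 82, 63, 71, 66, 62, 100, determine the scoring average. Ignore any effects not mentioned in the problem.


Average = sum / n
Sum = 518
Average = 518 / 7 = 74

74


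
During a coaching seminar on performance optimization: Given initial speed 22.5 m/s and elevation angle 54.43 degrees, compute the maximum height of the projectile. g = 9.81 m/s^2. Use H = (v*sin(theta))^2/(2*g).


H = (v*sin(theta))^2 / (2*g)
vy = v*sin(theta) = 22.5 * sin(54.43 deg) = 18.3016 m/s
H = vy^2 / (2*g) = 334.9494 / (2*9.81)
H = 334.9494 / 19.62 = 17.0718 m

17.0718 m


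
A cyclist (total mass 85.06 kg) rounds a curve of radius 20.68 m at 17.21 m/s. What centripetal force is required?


Fc = m * v^2 / r
v^2 = 17.21^2 = 296.1841
Fc = 85.06 * 296.1841 / 20.68
Fc = 25193.4195 / 20.68 = 1218.2505 N

1218.2505 N


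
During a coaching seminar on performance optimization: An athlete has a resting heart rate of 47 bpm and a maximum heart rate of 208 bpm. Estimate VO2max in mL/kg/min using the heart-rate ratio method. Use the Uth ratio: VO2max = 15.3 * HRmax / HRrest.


VO2max = 15.3 * HRmax / HRrest
VO2max = 15.3 * 208 / 47
VO2max = 3182.4 / 47 = 67.7106 mL/kg/min

67.7106 mL/kg/min


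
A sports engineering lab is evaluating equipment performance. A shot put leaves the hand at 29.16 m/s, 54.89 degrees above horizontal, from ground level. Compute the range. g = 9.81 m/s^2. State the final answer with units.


R = v^2 * sin(2*theta) / g
Convert angle to radians: theta = 54.89 deg = 0.958 rad
sin(2*theta) = sin(1.916) = 0.941
R = 29.16^2 * 0.941 / 9.81
R = 850.3056 * 0.941 / 9.81 = 81.5634 m

81.5634 m


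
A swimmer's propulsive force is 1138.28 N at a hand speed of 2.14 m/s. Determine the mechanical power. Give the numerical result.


P = F * v
P = 1138.28 * 2.14
P = 2435.9192 W

2435.9192 W


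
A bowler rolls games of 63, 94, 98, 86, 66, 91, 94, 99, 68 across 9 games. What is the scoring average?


Average = sum / n
Sum = 759
Average = 759 / 9 = 84.3333

84.3333


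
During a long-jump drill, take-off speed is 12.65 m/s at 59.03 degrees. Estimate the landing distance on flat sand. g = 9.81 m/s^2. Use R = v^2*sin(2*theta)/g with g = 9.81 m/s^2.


R = v^2 * sin(2*theta) / g
Convert angle to radians: theta = 59.03 deg = 1.0303 rad
sin(2*theta) = sin(2.0605) = 0.8825
R = 12.65^2 * 0.8825 / 9.81
R = 160.0225 * 0.8825 / 9.81 = 14.3948 m

14.3948 m


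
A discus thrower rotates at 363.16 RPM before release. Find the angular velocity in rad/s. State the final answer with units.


omega = RPM * 2 * pi / 60
omega = 363.16 * 2 * 3.14159 / 60
omega = 2281.8016 / 60 = 38.03 rad/s

38.03 rad/s


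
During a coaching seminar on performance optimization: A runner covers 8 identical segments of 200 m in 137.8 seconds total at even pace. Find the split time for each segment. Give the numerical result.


Split time = total_time / n_laps = 137.8 / 8
Split time = 17.225 s per lap

17.225 s


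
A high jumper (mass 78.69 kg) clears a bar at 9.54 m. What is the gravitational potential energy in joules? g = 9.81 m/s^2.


PE = m * g * h
PE = 78.69 * 9.81 * 9.54
PE = 771.9489 * 9.54 = 7364.3925 J

7364.3925 J


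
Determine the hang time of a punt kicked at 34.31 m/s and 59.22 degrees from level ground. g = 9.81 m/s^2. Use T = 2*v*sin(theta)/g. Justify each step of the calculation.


T = 2*v*sin(theta)/g
sin(theta) = sin(59.22 deg) = 0.8591
T = 2*34.31*0.8591 / 9.81
T = 58.9541 / 9.81 = 6.0096 s

6.0096 s


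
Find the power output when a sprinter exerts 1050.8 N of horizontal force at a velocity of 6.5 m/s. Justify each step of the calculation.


P = F * v
P = 1050.8 * 6.5
P = 6830.2 W

6830.2 W


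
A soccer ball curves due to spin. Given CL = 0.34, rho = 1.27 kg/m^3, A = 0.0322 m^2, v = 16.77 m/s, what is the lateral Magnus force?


FM = 0.5 * CL * rho * A * v^2
FM = 0.5 * 0.34 * 1.27 * 0.0322 * 16.77^2
v^2 = 281.2329
FM = 0.5 * 0.34 * 1.27 * 0.0322 * 281.2329 = 1.9551 N

1.9551 N


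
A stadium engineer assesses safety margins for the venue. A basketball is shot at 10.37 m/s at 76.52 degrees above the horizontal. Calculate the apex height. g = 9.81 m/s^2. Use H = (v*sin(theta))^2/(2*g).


H = (v*sin(theta))^2 / (2*g)
vy = v*sin(theta) = 10.37 * sin(76.52 deg) = 10.0843 m/s
H = vy^2 / (2*g) = 101.6935 / (2*9.81)
H = 101.6935 / 19.62 = 5.1832 m

5.1832 m


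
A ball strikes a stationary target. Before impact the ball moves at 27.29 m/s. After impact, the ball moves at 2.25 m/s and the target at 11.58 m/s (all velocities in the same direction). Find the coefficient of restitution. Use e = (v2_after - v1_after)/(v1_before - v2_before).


e = (v2_after - v1_after) / (v1_before - v2_before)
Numerator = 11.58 - 2.25 = 9.33
Denominator = 27.29 - 0 = 27.29
e = 9.33 / 27.29 = 0.3419

0.3419


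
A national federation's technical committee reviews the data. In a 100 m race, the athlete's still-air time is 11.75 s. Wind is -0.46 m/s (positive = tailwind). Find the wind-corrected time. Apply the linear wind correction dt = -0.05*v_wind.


dt = -0.05 * v_wind = -0.05 * -0.46 = 0.023 s
t_corrected = t_still + dt = 11.75 + (0.023)
t_corrected = 11.773 s

11.773 s


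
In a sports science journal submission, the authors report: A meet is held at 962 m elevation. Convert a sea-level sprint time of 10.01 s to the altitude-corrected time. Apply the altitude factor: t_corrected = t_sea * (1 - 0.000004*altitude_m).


Correction factor = 1 - 0.000004 * 962 = 0.996152
t_corrected = t_sea * factor = 10.01 * 0.996152
t_corrected = 9.9715 s

9.9715 s


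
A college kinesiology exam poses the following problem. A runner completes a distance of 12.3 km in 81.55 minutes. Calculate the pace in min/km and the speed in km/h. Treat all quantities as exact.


Pace = time / distance = 81.55 min / 12.3 km = 6.6301 min/km
Speed = distance / time_in_hours = 12.3 / 1.3592 hr
Speed = 9.0497 km/h

6.6301 min/km, 9.0497 km/h


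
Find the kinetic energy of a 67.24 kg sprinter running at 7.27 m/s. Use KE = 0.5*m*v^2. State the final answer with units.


KE = 0.5 * m * v^2
KE = 0.5 * 67.24 * 7.27^2
KE = 0.5 * 67.24 * 52.8529 = 1776.9145 J

1776.9145 J


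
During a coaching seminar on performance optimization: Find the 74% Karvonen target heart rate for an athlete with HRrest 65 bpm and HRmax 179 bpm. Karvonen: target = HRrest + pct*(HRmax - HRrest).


Target = HRrest + pct*(HRmax - HRrest)
Heart rate reserve = HRmax - HRrest = 179 - 65 = 114 bpm
Fraction = 74% = 0.74
Target = 65 + 0.74 * 114
Target = 65 + 84.36 = 149.36 bpm

149.36 bpm


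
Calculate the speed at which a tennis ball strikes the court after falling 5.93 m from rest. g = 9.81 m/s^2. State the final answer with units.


v = sqrt(2 * g * h)
v = sqrt(2 * 9.81 * 5.93)
v = sqrt(116.3466) = 10.7864 m/s

10.7864 m/s


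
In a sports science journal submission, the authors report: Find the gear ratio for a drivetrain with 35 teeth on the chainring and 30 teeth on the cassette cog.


GR = front_teeth / rear_teeth
GR = 35 / 30
GR = 1.1667

1.1667


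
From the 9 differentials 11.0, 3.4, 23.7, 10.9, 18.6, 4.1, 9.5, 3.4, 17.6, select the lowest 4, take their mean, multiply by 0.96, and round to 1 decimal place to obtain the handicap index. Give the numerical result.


All differentials: 11.0, 3.4, 23.7, 10.9, 18.6, 4.1, 9.5, 3.4, 17.6
Sorted: 3.4, 3.4, 4.1, 9.5, 10.9, 11.0, 17.6, 18.6, 23.7
Best 4: 3.4, 3.4, 4.1, 9.5
Average of best = 20.4 / 4 = 5.1
Raw index = 5.1 * 0.96 = 4.896
Handicap index = round(4.896, 1) = 4.9

4.9


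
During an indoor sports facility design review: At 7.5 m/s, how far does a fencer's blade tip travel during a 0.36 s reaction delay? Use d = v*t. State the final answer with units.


d = v * t
d = 7.5 * 0.36
d = 2.7 m

2.7 m


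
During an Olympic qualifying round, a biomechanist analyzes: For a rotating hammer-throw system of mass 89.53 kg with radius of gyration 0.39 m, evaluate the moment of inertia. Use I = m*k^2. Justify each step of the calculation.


I = m * k^2
I = 89.53 * 0.39^2
I = 89.53 * 0.1521 = 13.6175 kg*m^2

13.6175 kg*m^2


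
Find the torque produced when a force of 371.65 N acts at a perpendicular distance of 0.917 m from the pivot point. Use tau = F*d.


tau = F * d
tau = 371.65 * 0.917
tau = 340.803 N*m

340.803 N*m


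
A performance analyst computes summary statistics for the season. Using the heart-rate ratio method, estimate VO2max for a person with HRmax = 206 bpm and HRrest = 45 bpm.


VO2max = 15.3 * HRmax / HRrest
VO2max = 15.3 * 206 / 45
VO2max = 3151.8 / 45 = 70.04 mL/kg/min

70.04 mL/kg/min


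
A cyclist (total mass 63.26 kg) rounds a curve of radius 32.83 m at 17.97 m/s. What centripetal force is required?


Fc = m * v^2 / r
v^2 = 17.97^2 = 322.9209
Fc = 63.26 * 322.9209 / 32.83
Fc = 20427.9761 / 32.83 = 622.235 N

622.235 N


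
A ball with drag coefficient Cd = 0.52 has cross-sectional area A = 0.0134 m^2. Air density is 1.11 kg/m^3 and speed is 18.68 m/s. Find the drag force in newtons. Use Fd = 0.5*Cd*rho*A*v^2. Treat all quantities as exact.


Fd = 0.5 * Cd * rho * A * v^2
Fd = 0.5 * 0.52 * 1.11 * 0.0134 * 18.68^2
v^2 = 348.9424
Fd = 0.5 * 0.52 * 1.11 * 0.0134 * 348.9424 = 1.3494 N

1.3494 N


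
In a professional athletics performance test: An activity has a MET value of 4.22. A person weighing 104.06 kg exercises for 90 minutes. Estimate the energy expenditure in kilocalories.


kcal = MET * mass * time_hr
Convert time: 90 min = 1.5 hr
kcal = 4.22 * 104.06 * 1.5
kcal = 658.6998 kcal

658.6998 kcal


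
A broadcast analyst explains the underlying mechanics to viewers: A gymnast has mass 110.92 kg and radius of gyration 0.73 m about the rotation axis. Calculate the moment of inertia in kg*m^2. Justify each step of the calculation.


I = m * k^2
I = 110.92 * 0.73^2
I = 110.92 * 0.5329 = 59.1093 kg*m^2

59.1093 kg*m^2


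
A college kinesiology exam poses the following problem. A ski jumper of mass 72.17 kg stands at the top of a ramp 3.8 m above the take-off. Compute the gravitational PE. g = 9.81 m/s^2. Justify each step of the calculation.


PE = m * g * h
PE = 72.17 * 9.81 * 3.8
PE = 707.9877 * 3.8 = 2690.3533 J

2690.3533 J


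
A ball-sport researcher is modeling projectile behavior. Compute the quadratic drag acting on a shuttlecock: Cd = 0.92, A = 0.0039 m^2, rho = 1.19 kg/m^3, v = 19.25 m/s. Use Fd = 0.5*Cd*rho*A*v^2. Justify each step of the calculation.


Fd = 0.5 * Cd * rho * A * v^2
Fd = 0.5 * 0.92 * 1.19 * 0.0039 * 19.25^2
v^2 = 370.5625
Fd = 0.5 * 0.92 * 1.19 * 0.0039 * 370.5625 = 0.7911 N

0.7911 N


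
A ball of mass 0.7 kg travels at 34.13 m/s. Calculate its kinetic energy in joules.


KE = 0.5 * m * v^2
KE = 0.5 * 0.7 * 34.13^2
KE = 0.5 * 0.7 * 1164.8569 = 407.6999 J

407.6999 J


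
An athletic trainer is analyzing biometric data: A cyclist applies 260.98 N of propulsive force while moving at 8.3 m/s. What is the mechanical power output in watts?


P = F * v
P = 260.98 * 8.3
P = 2166.134 W

2166.134 W


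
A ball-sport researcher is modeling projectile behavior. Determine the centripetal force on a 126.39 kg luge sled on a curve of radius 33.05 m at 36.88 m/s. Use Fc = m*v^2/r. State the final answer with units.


Fc = m * v^2 / r
v^2 = 36.88^2 = 1360.1344
Fc = 126.39 * 1360.1344 / 33.05
Fc = 171907.3868 / 33.05 = 5201.4338 N

5201.4338 N


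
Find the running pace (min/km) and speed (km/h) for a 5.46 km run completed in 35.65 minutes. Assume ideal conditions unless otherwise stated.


Pace = time / distance = 35.65 min / 5.46 km = 6.5293 min/km
Speed = distance / time_in_hours = 5.46 / 0.5942 hr
Speed = 9.1893 km/h

6.5293 min/km, 9.1893 km/h


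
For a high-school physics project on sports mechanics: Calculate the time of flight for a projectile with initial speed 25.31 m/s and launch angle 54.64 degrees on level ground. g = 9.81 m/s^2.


T = 2*v*sin(theta)/g
sin(theta) = sin(54.64 deg) = 0.8155
T = 2*25.31*0.8155 / 9.81
T = 41.2822 / 9.81 = 4.2082 s

4.2082 s


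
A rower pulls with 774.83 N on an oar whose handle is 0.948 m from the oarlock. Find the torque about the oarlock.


tau = F * d
tau = 774.83 * 0.948
tau = 734.5388 N*m

734.5388 N*m


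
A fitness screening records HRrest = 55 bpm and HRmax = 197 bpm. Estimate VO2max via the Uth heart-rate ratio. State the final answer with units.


VO2max = 15.3 * HRmax / HRrest
VO2max = 15.3 * 197 / 55
VO2max = 3014.1 / 55 = 54.8018 mL/kg/min

54.8018 mL/kg/min


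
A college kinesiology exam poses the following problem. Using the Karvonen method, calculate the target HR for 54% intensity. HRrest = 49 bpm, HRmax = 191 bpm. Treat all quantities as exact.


Target = HRrest + pct*(HRmax - HRrest)
Heart rate reserve = HRmax - HRrest = 191 - 49 = 142 bpm
Fraction = 54% = 0.54
Target = 49 + 0.54 * 142
Target = 49 + 76.68 = 125.68 bpm

125.68 bpm


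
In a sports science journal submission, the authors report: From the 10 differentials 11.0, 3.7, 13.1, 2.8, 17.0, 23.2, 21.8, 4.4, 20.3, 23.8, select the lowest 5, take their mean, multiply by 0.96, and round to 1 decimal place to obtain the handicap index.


All differentials: 11.0, 3.7, 13.1, 2.8, 17.0, 23.2, 21.8, 4.4, 20.3, 23.8
Sorted: 2.8, 3.7, 4.4, 11.0, 13.1, 17.0, 20.3, 21.8, 23.2, 23.8
Best 5: 2.8, 3.7, 4.4, 11.0, 13.1
Average of best = 35 / 5 = 7
Raw index = 7 * 0.96 = 6.72
Handicap index = round(6.72, 1) = 6.7

6.7


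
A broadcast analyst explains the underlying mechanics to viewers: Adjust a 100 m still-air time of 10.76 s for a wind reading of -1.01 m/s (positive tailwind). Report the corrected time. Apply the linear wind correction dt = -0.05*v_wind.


dt = -0.05 * v_wind = -0.05 * -1.01 = 0.0505 s
t_corrected = t_still + dt = 10.76 + (0.0505)
t_corrected = 10.8105 s

10.8105 s


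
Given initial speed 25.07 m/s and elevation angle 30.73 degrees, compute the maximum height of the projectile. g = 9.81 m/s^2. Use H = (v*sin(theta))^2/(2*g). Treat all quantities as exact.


H = (v*sin(theta))^2 / (2*g)
vy = v*sin(theta) = 25.07 * sin(30.73 deg) = 12.8106 m/s
H = vy^2 / (2*g) = 164.1114 / (2*9.81)
H = 164.1114 / 19.62 = 8.3645 m

8.3645 m


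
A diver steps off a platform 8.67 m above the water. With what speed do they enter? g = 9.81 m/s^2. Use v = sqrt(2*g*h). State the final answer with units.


v = sqrt(2 * g * h)
v = sqrt(2 * 9.81 * 8.67)
v = sqrt(170.1054) = 13.0424 m/s

13.0424 m/s


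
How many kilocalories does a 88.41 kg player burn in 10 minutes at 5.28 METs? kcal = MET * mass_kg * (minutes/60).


kcal = MET * mass * time_hr
Convert time: 10 min = 0.1667 hr
kcal = 5.28 * 88.41 * 0.1667
kcal = 77.8008 kcal

77.8008 kcal


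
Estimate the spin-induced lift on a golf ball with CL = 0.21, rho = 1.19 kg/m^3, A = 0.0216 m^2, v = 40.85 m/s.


FM = 0.5 * CL * rho * A * v^2
FM = 0.5 * 0.21 * 1.19 * 0.0216 * 40.85^2
v^2 = 1668.7225
FM = 0.5 * 0.21 * 1.19 * 0.0216 * 1668.7225 = 4.5037 N

4.5037 N


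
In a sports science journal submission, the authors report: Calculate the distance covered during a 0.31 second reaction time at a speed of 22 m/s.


d = v * t
d = 22 * 0.31
d = 6.82 m

6.82 m


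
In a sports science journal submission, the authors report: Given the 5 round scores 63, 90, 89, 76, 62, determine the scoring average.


Average = sum / n
Sum = 380
Average = 380 / 5 = 76

76


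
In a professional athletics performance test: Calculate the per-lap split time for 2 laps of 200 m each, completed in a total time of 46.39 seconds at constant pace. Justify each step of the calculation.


Split time = total_time / n_laps = 46.39 / 2
Split time = 23.195 s per lap

23.195 s


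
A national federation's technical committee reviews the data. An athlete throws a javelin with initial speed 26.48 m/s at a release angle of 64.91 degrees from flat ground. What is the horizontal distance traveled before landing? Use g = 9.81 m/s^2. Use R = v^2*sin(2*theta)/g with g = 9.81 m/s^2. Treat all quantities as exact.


R = v^2 * sin(2*theta) / g
Convert angle to radians: theta = 64.91 deg = 1.1329 rad
sin(2*theta) = sin(2.2658) = 0.7681
R = 26.48^2 * 0.7681 / 9.81
R = 701.1904 * 0.7681 / 9.81 = 54.8987 m

54.8987 m


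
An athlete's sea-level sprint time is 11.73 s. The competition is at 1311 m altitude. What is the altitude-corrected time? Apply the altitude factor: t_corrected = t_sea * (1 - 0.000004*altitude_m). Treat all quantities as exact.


Correction factor = 1 - 0.000004 * 1311 = 0.994756
t_corrected = t_sea * factor = 11.73 * 0.994756
t_corrected = 11.6685 s

11.6685 s


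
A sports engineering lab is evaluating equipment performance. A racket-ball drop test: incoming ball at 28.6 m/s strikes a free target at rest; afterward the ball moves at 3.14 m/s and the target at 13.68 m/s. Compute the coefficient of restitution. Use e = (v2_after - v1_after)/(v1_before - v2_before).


e = (v2_after - v1_after) / (v1_before - v2_before)
Numerator = 13.68 - 3.14 = 10.54
Denominator = 28.6 - 0 = 28.6
e = 10.54 / 28.6 = 0.3685

0.3685


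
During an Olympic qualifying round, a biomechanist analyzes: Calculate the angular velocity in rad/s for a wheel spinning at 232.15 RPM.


omega = RPM * 2 * pi / 60
omega = 232.15 * 2 * 3.14159 / 60
omega = 1458.6415 / 60 = 24.3107 rad/s

24.3107 rad/s


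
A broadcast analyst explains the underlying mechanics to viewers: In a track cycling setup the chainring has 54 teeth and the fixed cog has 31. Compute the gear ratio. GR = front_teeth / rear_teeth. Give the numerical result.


GR = front_teeth / rear_teeth
GR = 54 / 31
GR = 1.7419

1.7419


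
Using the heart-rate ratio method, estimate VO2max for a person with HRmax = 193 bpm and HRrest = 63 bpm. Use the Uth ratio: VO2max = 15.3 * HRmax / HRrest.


VO2max = 15.3 * HRmax / HRrest
VO2max = 15.3 * 193 / 63
VO2max = 2952.9 / 63 = 46.8714 mL/kg/min

46.8714 mL/kg/min


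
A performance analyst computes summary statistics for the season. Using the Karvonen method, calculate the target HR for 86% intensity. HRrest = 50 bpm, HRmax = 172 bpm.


Target = HRrest + pct*(HRmax - HRrest)
Heart rate reserve = HRmax - HRrest = 172 - 50 = 122 bpm
Fraction = 86% = 0.86
Target = 50 + 0.86 * 122
Target = 50 + 104.92 = 154.92 bpm

154.92 bpm


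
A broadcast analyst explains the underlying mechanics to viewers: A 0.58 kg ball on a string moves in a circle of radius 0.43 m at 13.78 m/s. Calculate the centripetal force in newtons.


Fc = m * v^2 / r
v^2 = 13.78^2 = 189.8884
Fc = 0.58 * 189.8884 / 0.43
Fc = 110.1353 / 0.43 = 256.1285 N

256.1285 N


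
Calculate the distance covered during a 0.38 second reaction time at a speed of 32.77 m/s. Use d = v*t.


d = v * t
d = 32.77 * 0.38
d = 12.4526 m

12.4526 m


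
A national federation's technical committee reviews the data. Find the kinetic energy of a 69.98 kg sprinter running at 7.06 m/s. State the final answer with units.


KE = 0.5 * m * v^2
KE = 0.5 * 69.98 * 7.06^2
KE = 0.5 * 69.98 * 49.8436 = 1744.0276 J

1744.0276 J


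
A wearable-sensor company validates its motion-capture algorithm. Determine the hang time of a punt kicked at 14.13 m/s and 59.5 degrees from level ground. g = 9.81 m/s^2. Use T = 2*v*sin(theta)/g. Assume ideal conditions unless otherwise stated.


T = 2*v*sin(theta)/g
sin(theta) = sin(59.5 deg) = 0.8616
T = 2*14.13*0.8616 / 9.81
T = 24.3496 / 9.81 = 2.4821 s

2.4821 s


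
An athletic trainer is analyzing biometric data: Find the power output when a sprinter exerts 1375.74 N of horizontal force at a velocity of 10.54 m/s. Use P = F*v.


P = F * v
P = 1375.74 * 10.54
P = 14500.2996 W

14500.2996 W


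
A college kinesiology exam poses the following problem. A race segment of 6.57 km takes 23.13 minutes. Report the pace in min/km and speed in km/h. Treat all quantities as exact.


Pace = time / distance = 23.13 min / 6.57 km = 3.5205 min/km
Speed = distance / time_in_hours = 6.57 / 0.3855 hr
Speed = 17.0428 km/h

3.5205 min/km, 17.0428 km/h


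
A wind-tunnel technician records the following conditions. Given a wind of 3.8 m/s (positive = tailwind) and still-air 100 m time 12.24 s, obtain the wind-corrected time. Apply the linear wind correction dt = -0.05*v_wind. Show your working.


dt = -0.05 * v_wind = -0.05 * 3.8 = -0.19 s
t_corrected = t_still + dt = 12.24 + (-0.19)
t_corrected = 12.05 s

12.05 s


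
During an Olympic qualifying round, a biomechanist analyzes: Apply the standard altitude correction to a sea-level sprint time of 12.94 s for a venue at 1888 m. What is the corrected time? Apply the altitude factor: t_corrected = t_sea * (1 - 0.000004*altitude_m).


Correction factor = 1 - 0.000004 * 1888 = 0.992448
t_corrected = t_sea * factor = 12.94 * 0.992448
t_corrected = 12.8423 s

12.8423 s


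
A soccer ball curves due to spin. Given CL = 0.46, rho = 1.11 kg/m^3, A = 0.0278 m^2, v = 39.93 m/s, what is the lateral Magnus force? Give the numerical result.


FM = 0.5 * CL * rho * A * v^2
FM = 0.5 * 0.46 * 1.11 * 0.0278 * 39.93^2
v^2 = 1594.4049
FM = 0.5 * 0.46 * 1.11 * 0.0278 * 1594.4049 = 11.316 N

11.316 N


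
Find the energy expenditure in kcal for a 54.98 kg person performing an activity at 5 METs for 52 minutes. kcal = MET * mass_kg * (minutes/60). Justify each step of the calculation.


kcal = MET * mass * time_hr
Convert time: 52 min = 0.8667 hr
kcal = 5 * 54.98 * 0.8667
kcal = 238.2467 kcal

238.2467 kcal


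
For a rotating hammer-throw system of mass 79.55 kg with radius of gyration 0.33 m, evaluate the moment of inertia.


I = m * k^2
I = 79.55 * 0.33^2
I = 79.55 * 0.1089 = 8.663 kg*m^2

8.663 kg*m^2


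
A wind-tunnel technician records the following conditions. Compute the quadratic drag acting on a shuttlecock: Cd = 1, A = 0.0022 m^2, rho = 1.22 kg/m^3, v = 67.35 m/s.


Fd = 0.5 * Cd * rho * A * v^2
Fd = 0.5 * 1 * 1.22 * 0.0022 * 67.35^2
v^2 = 4536.0225
Fd = 0.5 * 1 * 1.22 * 0.0022 * 4536.0225 = 6.0873 N

6.0873 N


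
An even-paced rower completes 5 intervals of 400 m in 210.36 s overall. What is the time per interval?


Split time = total_time / n_laps = 210.36 / 5
Split time = 42.072 s per lap

42.072 s


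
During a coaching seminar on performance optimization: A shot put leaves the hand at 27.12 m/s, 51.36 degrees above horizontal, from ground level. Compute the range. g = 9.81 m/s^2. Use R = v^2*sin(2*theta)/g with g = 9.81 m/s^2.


R = v^2 * sin(2*theta) / g
Convert angle to radians: theta = 51.36 deg = 0.8964 rad
sin(2*theta) = sin(1.7928) = 0.9755
R = 27.12^2 * 0.9755 / 9.81
R = 735.4944 * 0.9755 / 9.81 = 73.1339 m

73.1339 m


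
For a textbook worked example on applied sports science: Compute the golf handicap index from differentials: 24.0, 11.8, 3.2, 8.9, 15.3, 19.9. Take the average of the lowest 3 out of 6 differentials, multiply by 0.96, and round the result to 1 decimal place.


All differentials: 24.0, 11.8, 3.2, 8.9, 15.3, 19.9
Sorted: 3.2, 8.9, 11.8, 15.3, 19.9, 24.0
Best 3: 3.2, 8.9, 11.8
Average of best = 23.9 / 3 = 7.9667
Raw index = 7.9667 * 0.96 = 7.648
Handicap index = round(7.648, 1) = 7.6

7.6


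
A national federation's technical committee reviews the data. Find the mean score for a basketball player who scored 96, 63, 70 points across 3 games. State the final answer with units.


Average = sum / n
Sum = 229
Average = 229 / 3 = 76.3333

76.3333


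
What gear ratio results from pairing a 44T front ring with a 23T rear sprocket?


GR = front_teeth / rear_teeth
GR = 44 / 23
GR = 1.913

1.913


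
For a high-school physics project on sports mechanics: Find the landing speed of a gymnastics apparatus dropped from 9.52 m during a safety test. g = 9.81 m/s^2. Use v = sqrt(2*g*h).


v = sqrt(2 * g * h)
v = sqrt(2 * 9.81 * 9.52)
v = sqrt(186.7824) = 13.6668 m/s

13.6668 m/s


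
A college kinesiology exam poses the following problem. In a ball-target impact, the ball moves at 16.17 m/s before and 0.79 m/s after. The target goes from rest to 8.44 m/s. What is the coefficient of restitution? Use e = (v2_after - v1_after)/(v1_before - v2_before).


e = (v2_after - v1_after) / (v1_before - v2_before)
Numerator = 8.44 - 0.79 = 7.65
Denominator = 16.17 - 0 = 16.17
e = 7.65 / 16.17 = 0.4731

0.4731


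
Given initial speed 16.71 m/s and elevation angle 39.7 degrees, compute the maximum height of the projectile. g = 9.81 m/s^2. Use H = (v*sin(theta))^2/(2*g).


H = (v*sin(theta))^2 / (2*g)
vy = v*sin(theta) = 16.71 * sin(39.7 deg) = 10.6738 m/s
H = vy^2 / (2*g) = 113.9302 / (2*9.81)
H = 113.9302 / 19.62 = 5.8068 m

5.8068 m


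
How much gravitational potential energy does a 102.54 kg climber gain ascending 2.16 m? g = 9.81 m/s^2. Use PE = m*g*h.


PE = m * g * h
PE = 102.54 * 9.81 * 2.16
PE = 1005.9174 * 2.16 = 2172.7816 J

2172.7816 J


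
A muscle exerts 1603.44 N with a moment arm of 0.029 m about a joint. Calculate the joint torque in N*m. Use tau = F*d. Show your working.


tau = F * d
tau = 1603.44 * 0.029
tau = 46.4998 N*m

46.4998 N*m


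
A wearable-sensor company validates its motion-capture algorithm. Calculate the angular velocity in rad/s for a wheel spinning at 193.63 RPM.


omega = RPM * 2 * pi / 60
omega = 193.63 * 2 * 3.14159 / 60
omega = 1216.6132 / 60 = 20.2769 rad/s

20.2769 rad/s


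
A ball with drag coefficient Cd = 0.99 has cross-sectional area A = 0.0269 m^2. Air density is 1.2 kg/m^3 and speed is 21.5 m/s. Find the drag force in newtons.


Fd = 0.5 * Cd * rho * A * v^2
Fd = 0.5 * 0.99 * 1.2 * 0.0269 * 21.5^2
v^2 = 462.25
Fd = 0.5 * 0.99 * 1.2 * 0.0269 * 462.25 = 7.3861 N

7.3861 N


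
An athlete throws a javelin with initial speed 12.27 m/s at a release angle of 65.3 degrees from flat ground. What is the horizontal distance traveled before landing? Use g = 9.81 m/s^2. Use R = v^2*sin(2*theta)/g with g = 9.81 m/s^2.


R = v^2 * sin(2*theta) / g
Convert angle to radians: theta = 65.3 deg = 1.1397 rad
sin(2*theta) = sin(2.2794) = 0.7593
R = 12.27^2 * 0.7593 / 9.81
R = 150.5529 * 0.7593 / 9.81 = 11.6524 m

11.6524 m


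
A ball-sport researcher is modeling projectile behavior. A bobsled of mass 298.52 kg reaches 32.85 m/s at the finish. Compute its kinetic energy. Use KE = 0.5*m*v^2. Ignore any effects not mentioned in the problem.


KE = 0.5 * m * v^2
KE = 0.5 * 298.52 * 32.85^2
KE = 0.5 * 298.52 * 1079.1225 = 161069.8244 J

161069.8244 J


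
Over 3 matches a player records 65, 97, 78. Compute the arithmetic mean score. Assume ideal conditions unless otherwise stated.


Average = sum / n
Sum = 240
Average = 240 / 3 = 80

80


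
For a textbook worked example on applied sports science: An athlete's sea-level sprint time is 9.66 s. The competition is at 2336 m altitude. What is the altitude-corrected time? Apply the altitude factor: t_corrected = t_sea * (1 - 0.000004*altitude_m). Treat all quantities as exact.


Correction factor = 1 - 0.000004 * 2336 = 0.990656
t_corrected = t_sea * factor = 9.66 * 0.990656
t_corrected = 9.5697 s

9.5697 s
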